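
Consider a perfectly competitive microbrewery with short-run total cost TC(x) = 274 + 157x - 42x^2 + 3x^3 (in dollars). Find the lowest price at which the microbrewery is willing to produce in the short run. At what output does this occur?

Short-run supply begins at min AVC. From VC = 157x - 42x^2 + 3x^3, AVC = 157 - 42x + 3x^2.
dAVC/dx = -42 + 6x = 0 gives x = 7. min AVC = 157 - 42·7 + 3·7^2 = 10.
The firm shuts down for any P below $10.

$10 per unit, at x = 7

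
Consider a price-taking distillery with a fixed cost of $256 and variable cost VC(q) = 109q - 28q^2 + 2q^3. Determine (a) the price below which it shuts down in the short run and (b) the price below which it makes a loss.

Shutdown price = $11; break-even price = $45

AVC = 109 - 28q + 2q^2; minimized at q = 7, giving min AVC = $11. That is the shutdown price.
ATC = 256/q + 109 - 28q + 2q^2. Setting dATC/dq = −256/q^2 − 28 + 4q = 0 gives q = 8 (since 4·8^3 − 28·8^2 = 256).
min ATC = 256/8 + 109 − 28·8 + 2·8^2 = $45. That is the break-even price.
For $11 ≤ P < $45 the firm produces at a loss; below $11 it shuts down.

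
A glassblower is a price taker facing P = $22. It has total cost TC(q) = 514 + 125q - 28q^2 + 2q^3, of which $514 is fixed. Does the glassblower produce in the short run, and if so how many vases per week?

Variable cost is VC = 125q - 28q^2 + 2q^3, so AVC = VC/q = 125 - 28q + 2q^2 and MC = dTC/dq = 125 - 56q + 6q^2.
The AVC parabola has its vertex at q = 28/4 = 7, where AVC = 125 - 28·7 + 2·7^2 = $27.
P = $22 lies below min AVC = $27; no output level covers variable cost.
Best response: produce nothing and absorb the $514 fixed cost.

Shut down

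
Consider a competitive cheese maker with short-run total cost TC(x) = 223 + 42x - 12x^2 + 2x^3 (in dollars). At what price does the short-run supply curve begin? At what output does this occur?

$24 per unit, at x = 3

The firm shuts down when price falls below the minimum of average variable cost. AVC = VC/x = 42 - 12x + 2x^2.
dAVC/dx = -12 + 4x = 0 gives x = 3. min AVC = 42 - 12·3 + 2·3^2 = 24.
So the shutdown price is $24.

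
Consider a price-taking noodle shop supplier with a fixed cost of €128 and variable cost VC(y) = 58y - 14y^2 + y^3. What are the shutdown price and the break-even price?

Shutdown price = €9; break-even price = €26

Shutdown price = min AVC. AVC = 58 - 14y + y^2, with vertex at y = 7 and minimum €9.
ATC = 128/y + 58 - 14y + y^2. Setting dATC/dy = −128/y^2 − 14 + 2y = 0 gives y = 8 (since 2·8^3 − 14·8^2 = 128).
min ATC = 128/8 + 58 − 14·8 + 8^2 = €26. That is the break-even price.
Between these two prices the firm operates at a loss; above €26 it earns a profit.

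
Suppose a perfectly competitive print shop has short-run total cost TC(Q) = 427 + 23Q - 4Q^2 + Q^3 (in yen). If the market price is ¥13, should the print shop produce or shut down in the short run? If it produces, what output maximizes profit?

Shut down

From TC, MC = TC'(Q) = 23 - 8Q + 3Q^2 and AVC = VC/Q = 23 - 4Q + Q^2.
AVC is minimized where dAVC/dQ = -4 + 2Q = 0, at Q = 2; min AVC = 23 - 4·2 + 2^2 = ¥19.
With P < min AVC (¥13 < ¥19), every unit sold adds to the loss.
Best response: produce nothing and absorb the ¥427 fixed cost.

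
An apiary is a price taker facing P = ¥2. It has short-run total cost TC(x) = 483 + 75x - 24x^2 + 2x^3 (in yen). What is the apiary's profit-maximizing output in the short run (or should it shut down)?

From TC, MC = TC'(x) = 75 - 48x + 6x^2 and AVC = VC/x = 75 - 24x + 2x^2.
The AVC parabola has its vertex at x = 24/4 = 6, where AVC = 75 - 24·6 + 2·6^2 = ¥3.
With P < min AVC (¥2 < ¥3), every unit sold adds to the loss.
Best response: produce nothing and absorb the ¥483 fixed cost.

Shut down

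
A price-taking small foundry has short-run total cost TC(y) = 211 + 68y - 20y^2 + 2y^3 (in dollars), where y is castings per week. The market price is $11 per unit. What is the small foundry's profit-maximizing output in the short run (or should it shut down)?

Shut down

Strip out fixed cost: VC = 68y - 20y^2 + 2y^3. Then AVC = 68 - 20y + 2y^2 and MC = 68 - 40y + 6y^2.
The AVC parabola has its vertex at y = 20/4 = 5, where AVC = 68 - 20·5 + 2·5^2 = $18.
Since P = $11 < min AVC = $18, price fails to cover variable cost at any output.
Best response: produce nothing and absorb the $211 fixed cost.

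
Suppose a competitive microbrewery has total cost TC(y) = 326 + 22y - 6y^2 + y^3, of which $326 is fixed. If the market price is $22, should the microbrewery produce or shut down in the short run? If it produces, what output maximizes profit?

Produce at y = 4

From TC, MC = TC'(y) = 22 - 12y + 3y^2 and AVC = VC/y = 22 - 6y + y^2.
The AVC parabola has its vertex at y = 6/2 = 3, where AVC = 22 - 6·3 + 3^2 = $13.
Because $22 ≥ $13, revenue can cover variable cost; the firm operates.
Solving P = MC: -12y + 3y^2 = 0 ⇒ y = 0 or 4. On the upward-sloping branch, y* = 4.
Check: AVC at y = 4 is $14 ≤ P, so revenue covers variable cost.
Profit = P·y − TC = 22·4 − 382 = -$294, a loss, but smaller than the $326 fixed cost the firm would lose by shutting down.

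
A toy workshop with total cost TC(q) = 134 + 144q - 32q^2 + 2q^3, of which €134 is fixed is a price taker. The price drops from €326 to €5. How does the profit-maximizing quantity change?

Output falls from 13 to 0 (the firm shuts down)

MC = 144 - 64q + 6q^2; the shutdown threshold is min AVC = €16 (at q = 8).
At P = €326 ≥ min AVC, set P = MC on the rising branch: q = 13.
At P = €5 < min AVC = €16, price no longer covers variable cost at any output, so the firm shuts down: q = 0.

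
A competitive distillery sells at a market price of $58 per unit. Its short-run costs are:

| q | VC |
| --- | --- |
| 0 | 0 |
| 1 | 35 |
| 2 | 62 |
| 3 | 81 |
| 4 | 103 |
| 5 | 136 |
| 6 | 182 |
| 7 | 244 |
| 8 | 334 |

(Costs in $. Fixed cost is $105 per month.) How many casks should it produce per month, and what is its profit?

q = 6; profit = $61

Profit at each row (π = 58q − TC): q=0: -105; q=1: -82; q=2: -51; q=3: -12; q=4: 24; q=5: 49; q=6: 61; q=7: 57; q=8: 25.
Profit is maximized at q = 6. AVC there is 182/6 = $30.33 ≤ P, so producing beats shutting down (which would give -$105).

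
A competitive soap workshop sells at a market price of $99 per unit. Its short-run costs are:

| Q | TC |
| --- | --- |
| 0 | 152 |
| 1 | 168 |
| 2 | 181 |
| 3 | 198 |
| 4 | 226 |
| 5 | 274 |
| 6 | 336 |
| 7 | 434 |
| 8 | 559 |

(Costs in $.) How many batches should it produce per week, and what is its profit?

Compute π = P·Q − TC at each output: Q=0: -152; Q=1: -69; Q=2: 17; Q=3: 99; Q=4: 170; Q=5: 221; Q=6: 258; Q=7: 259; Q=8: 233.
Profit is maximized at Q = 7. AVC there is 282/7 = $40.29 ≤ P, so producing beats shutting down (which would give -$152).

Q = 7; profit = $259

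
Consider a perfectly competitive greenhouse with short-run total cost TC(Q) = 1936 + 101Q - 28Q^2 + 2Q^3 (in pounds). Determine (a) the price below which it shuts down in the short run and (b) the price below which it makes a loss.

AVC = 101 - 28Q + 2Q^2; minimized at Q = 7, giving min AVC = £3. That is the shutdown price.
ATC = 1936/Q + 101 - 28Q + 2Q^2. Setting dATC/dQ = −1936/Q^2 − 28 + 4Q = 0 gives Q = 11 (since 4·11^3 − 28·11^2 = 1936).
min ATC = 1936/11 + 101 − 28·11 + 2·11^2 = £211. That is the break-even price.
Between these two prices the firm operates at a loss; above £211 it earns a profit.

Shutdown price = £3; break-even price = £211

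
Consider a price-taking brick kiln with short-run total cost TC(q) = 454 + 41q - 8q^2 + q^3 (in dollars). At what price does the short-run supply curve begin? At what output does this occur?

$25 per unit, at q = 4

The firm shuts down when price falls below the minimum of average variable cost. AVC = VC/q = 41 - 8q + q^2.
At the minimum of AVC, MC = AVC. MC = 41 - 16q + 3q^2; setting MC = AVC gives 2q^2 - 8q = 0, so q = 4. min AVC = 25.
So the shutdown price is $25.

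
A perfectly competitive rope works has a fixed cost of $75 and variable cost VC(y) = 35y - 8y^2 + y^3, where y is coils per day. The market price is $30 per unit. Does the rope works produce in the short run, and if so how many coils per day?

Produce at y = 5

Strip out fixed cost: VC = 35y - 8y^2 + y^3. Then AVC = 35 - 8y + y^2 and MC = 35 - 16y + 3y^2.
The AVC parabola has its vertex at y = 8/2 = 4, where AVC = 35 - 8·4 + 4^2 = $19.
Because $30 ≥ $19, revenue can cover variable cost; the firm operates.
Set P = MC: 30 = 35 - 16y + 3y^2 → 5 - 16y + 3y^2 = 0. The roots are y = 1/3 and y = 5; the profit-maximizing output is on the rising part of MC, so y* = 5.
Check: AVC at y = 5 is $20 ≤ P, so revenue covers variable cost.
Profit = P·y − TC = 30·5 − 175 = -$25, a loss, but smaller than the $75 fixed cost the firm would lose by shutting down.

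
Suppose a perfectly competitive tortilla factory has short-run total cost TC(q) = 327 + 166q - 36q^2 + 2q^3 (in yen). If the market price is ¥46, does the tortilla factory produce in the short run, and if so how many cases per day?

Variable cost is VC = 166q - 36q^2 + 2q^3, so AVC = VC/q = 166 - 36q + 2q^2 and MC = dTC/dq = 166 - 72q + 6q^2.
AVC is minimized where dAVC/dq = -36 + 4q = 0, at q = 9; min AVC = 166 - 36·9 + 2·9^2 = ¥4.
Since P = ¥46 ≥ min AVC = ¥4, price covers variable cost and the firm should produce.
Solving P = MC: 120 - 72q + 6q^2 = 0 ⇒ q = 2 or 10. On the upward-sloping branch, q* = 10.
Check: AVC at q = 10 is ¥6 ≤ P, so revenue covers variable cost.
Profit = P·q − TC = 46·10 − 387 = ¥73.

Produce at q = 10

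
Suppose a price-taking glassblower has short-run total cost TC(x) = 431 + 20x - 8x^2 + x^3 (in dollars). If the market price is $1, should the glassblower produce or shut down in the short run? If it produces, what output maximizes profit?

Shut down

Strip out fixed cost: VC = 20x - 8x^2 + x^3. Then AVC = 20 - 8x + x^2 and MC = 20 - 16x + 3x^2.
The AVC parabola has its vertex at x = 8/2 = 4, where AVC = 20 - 8·4 + 4^2 = $4.
With P < min AVC ($1 < $4), every unit sold adds to the loss.
The firm minimizes its loss by shutting down and losing only its fixed cost of $431.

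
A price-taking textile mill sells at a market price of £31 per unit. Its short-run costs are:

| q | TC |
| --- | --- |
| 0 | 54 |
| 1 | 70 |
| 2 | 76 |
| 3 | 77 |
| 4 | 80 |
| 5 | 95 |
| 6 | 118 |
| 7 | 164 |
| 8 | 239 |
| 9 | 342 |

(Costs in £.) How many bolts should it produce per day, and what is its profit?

Profit at each row (π = 31q − TC): q=0: -54; q=1: -39; q=2: -14; q=3: 16; q=4: 44; q=5: 60; q=6: 68; q=7: 53; q=8: 9; q=9: -63.
Profit is maximized at q = 6. AVC there is 64/6 = £10.67 ≤ P, so producing beats shutting down (which would give -£54).

q = 6; profit = £68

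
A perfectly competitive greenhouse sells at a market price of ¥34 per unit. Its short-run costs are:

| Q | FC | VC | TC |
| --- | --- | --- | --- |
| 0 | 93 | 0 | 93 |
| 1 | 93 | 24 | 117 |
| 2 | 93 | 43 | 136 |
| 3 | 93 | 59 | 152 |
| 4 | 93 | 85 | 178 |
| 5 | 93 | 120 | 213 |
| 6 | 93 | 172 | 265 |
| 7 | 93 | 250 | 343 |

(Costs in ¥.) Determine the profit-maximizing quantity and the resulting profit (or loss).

Q = 4; profit = -¥42

Tabulate TR − TC: Q=0: -93; Q=1: -83; Q=2: -68; Q=3: -50; Q=4: -42; Q=5: -43; Q=6: -61; Q=7: -105.
Profit is maximized at Q = 4. AVC there is 85/4 = ¥21.25 ≤ P, so producing beats shutting down (which would give -¥93).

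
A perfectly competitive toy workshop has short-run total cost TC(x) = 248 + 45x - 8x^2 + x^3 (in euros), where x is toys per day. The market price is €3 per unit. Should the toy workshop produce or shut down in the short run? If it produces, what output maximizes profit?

Strip out fixed cost: VC = 45x - 8x^2 + x^3. Then AVC = 45 - 8x + x^2 and MC = 45 - 16x + 3x^2.
AVC is minimized where dAVC/dx = -8 + 2x = 0, at x = 4; min AVC = 45 - 8·4 + 4^2 = €29.
Since P = €3 < min AVC = €29, price fails to cover variable cost at any output.
The firm minimizes its loss by shutting down and losing only its fixed cost of €248.

Shut down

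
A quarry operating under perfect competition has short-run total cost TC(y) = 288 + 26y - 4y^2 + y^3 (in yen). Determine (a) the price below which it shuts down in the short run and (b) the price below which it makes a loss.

Shutdown price = min AVC. AVC = 26 - 4y + y^2, with vertex at y = 2 and minimum ¥22.
ATC = 288/y + 26 - 4y + y^2. Setting dATC/dy = −288/y^2 − 4 + 2y = 0 gives y = 6 (since 2·6^3 − 4·6^2 = 288).
min ATC = 288/6 + 26 − 4·6 + 6^2 = ¥86. That is the break-even price.
Between these two prices the firm operates at a loss; above ¥86 it earns a profit.

Shutdown price = ¥22; break-even price = ¥86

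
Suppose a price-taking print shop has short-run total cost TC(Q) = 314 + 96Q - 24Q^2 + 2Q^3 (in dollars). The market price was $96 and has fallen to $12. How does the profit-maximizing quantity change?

Output falls from 8 to 0 (the firm shuts down)

MC = 96 - 48Q + 6Q^2; the shutdown threshold is min AVC = $24 (at Q = 6).
At P = $96 ≥ min AVC, set P = MC on the rising branch: Q = 8.
At P = $12 < min AVC = $24, price no longer covers variable cost at any output, so the firm shuts down: Q = 0.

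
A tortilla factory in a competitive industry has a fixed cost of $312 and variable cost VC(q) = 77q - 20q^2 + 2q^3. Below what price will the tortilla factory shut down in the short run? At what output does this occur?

$27 per unit, at q = 5

The firm shuts down when price falls below the minimum of average variable cost. AVC = VC/q = 77 - 20q + 2q^2.
At the minimum of AVC, MC = AVC. MC = 77 - 40q + 6q^2; setting MC = AVC gives 4q^2 - 20q = 0, so q = 5. min AVC = 27.
The firm shuts down for any P below $27.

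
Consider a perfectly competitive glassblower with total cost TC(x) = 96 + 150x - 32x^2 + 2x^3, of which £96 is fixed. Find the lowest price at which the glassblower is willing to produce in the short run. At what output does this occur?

The shutdown price is the minimum of AVC. VC = 150x - 32x^2 + 2x^3, so AVC = 150 - 32x + 2x^2.
dAVC/dx = -32 + 4x = 0 gives x = 8. min AVC = 150 - 32·8 + 2·8^2 = 22.
The firm shuts down for any P below £22.

£22 per unit, at x = 8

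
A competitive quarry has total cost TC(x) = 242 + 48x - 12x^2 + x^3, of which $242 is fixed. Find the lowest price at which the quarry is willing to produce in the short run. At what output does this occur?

$12 per unit, at x = 6

Short-run supply begins at min AVC. From VC = 48x - 12x^2 + x^3, AVC = 48 - 12x + x^2.
At the minimum of AVC, MC = AVC. MC = 48 - 24x + 3x^2; setting MC = AVC gives 2x^2 - 12x = 0, so x = 6. min AVC = 12.
For P < $12 the firm produces nothing.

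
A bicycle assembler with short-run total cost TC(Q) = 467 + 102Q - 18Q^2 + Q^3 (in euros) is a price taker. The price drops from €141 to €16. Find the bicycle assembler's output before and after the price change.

AVC = 102 - 18Q + Q^2, minimized at Q = 9 where min AVC = €21. MC = 102 - 36Q + 3Q^2.
At P = €141 ≥ min AVC, set P = MC on the rising branch: Q = 13.
At P = €16 < min AVC = €21, price no longer covers variable cost at any output, so the firm shuts down: Q = 0.

Output falls from 13 to 0 (the firm shuts down)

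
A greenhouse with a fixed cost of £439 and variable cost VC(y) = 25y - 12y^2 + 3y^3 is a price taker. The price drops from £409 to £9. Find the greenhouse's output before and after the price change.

MC = 25 - 24y + 9y^2; the shutdown threshold is min AVC = £13 (at y = 2).
With P = £409 above the shutdown price, P = MC gives y = 8.
At P = £9 < min AVC = £13, price no longer covers variable cost at any output, so the firm shuts down: y = 0.

Output falls from 8 to 0 (the firm shuts down)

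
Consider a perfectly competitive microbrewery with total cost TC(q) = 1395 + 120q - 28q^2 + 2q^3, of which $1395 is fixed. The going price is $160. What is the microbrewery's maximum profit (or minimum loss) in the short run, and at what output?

AVC = 120 - 28q + 2q^2 has its minimum $22 at q = 7; price $160 clears that bar, so the firm operates.
MC = 120 - 56q + 6q^2. Setting P = MC and taking the root on the rising branch gives q* = 10.
TR = 160·10 = 1600. TC = 1395 + 400 = 1795. Profit = 1600 − 1795 = -$195.
By producing, the firm covers all variable cost plus $1200 of fixed cost; shutting down would lose the full $1395.

Profit = -$195 at q = 10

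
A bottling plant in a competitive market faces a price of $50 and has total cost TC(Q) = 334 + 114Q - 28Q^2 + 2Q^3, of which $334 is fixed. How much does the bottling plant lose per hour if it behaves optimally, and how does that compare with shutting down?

AVC = 114 - 28Q + 2Q^2; min AVC = $16 at Q = 7. Since P = $50 ≥ min AVC, the firm produces.
MC = 114 - 56Q + 6Q^2. Setting P = MC and taking the root on the rising branch gives Q* = 8.
TR = 50·8 = 400. TC = 334 + 144 = 478. Profit = 400 − 478 = -$78.
Shutting down would mean losing the fixed cost of $334, so operating at a loss of $78 is better by $256.

Profit = -$78 at Q = 8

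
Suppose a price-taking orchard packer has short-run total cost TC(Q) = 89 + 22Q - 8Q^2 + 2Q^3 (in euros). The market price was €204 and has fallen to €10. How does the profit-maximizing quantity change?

Output falls from 7 to 0 (the firm shuts down)

AVC = 22 - 8Q + 2Q^2, minimized at Q = 2 where min AVC = €14. MC = 22 - 16Q + 6Q^2.
At P = €204 ≥ min AVC, set P = MC on the rising branch: Q = 7.
At P = €10 < min AVC = €14, price no longer covers variable cost at any output, so the firm shuts down: Q = 0.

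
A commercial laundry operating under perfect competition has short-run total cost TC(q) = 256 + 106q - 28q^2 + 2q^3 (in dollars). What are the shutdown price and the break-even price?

Shutdown price = $8; break-even price = $42

Shutdown price = min AVC. AVC = 106 - 28q + 2q^2, with vertex at q = 7 and minimum $8.
ATC = 256/q + 106 - 28q + 2q^2. Setting dATC/dq = −256/q^2 − 28 + 4q = 0 gives q = 8 (since 4·8^3 − 28·8^2 = 256).
min ATC = 256/8 + 106 − 28·8 + 2·8^2 = $42. That is the break-even price.
Between these two prices the firm operates at a loss; above $42 it earns a profit.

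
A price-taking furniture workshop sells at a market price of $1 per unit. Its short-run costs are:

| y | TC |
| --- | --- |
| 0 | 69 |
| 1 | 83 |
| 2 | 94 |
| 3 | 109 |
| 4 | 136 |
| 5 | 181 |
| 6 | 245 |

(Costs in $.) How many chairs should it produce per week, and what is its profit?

y = 0 (shut down); profit = -$69

Tabulate TR − TC: y=0: -69; y=1: -82; y=2: -92; y=3: -106; y=4: -132; y=5: -176; y=6: -239.
Profit is highest at y = 0. Equivalently, the lowest AVC in the table is 25/2 ≈ $12.50 at y = 2, and P = $1 falls below it — price never covers variable cost, so the firm shuts down and loses only its fixed cost.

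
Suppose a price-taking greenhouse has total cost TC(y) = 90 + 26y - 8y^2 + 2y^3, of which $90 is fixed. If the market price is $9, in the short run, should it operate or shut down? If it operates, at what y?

Variable cost is VC = 26y - 8y^2 + 2y^3, so AVC = VC/y = 26 - 8y + 2y^2 and MC = dTC/dy = 26 - 16y + 6y^2.
The AVC parabola has its vertex at y = 8/4 = 2, where AVC = 26 - 8·2 + 2·2^2 = $18.
With P < min AVC ($9 < $18), every unit sold adds to the loss.
Shutting down limits the loss to fixed cost, $90.

Shut down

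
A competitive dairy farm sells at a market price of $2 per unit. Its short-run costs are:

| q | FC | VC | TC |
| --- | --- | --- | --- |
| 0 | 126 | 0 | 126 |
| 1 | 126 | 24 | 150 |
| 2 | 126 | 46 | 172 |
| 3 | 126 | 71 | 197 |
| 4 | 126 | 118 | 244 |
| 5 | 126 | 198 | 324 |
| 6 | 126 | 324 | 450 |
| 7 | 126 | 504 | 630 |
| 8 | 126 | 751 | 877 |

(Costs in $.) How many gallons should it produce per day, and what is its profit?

Tabulate TR − TC: q=0: -126; q=1: -148; q=2: -168; q=3: -191; q=4: -236; q=5: -314; q=6: -438; q=7: -616; q=8: -861.
Profit is highest at q = 0. Equivalently, the lowest AVC in the table is 46/2 ≈ $23 at q = 2, and P = $2 falls below it — price never covers variable cost, so the firm shuts down and loses only its fixed cost.

q = 0 (shut down); profit = -$126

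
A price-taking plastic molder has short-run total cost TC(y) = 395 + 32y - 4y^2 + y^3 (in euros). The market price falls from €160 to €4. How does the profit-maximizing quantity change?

AVC = 32 - 4y + y^2, minimized at y = 2 where min AVC = €28. MC = 32 - 8y + 3y^2.
With P = €160 above the shutdown price, P = MC gives y = 8.
At P = €4 < min AVC = €28, price no longer covers variable cost at any output, so the firm shuts down: y = 0.

Output falls from 8 to 0 (the firm shuts down)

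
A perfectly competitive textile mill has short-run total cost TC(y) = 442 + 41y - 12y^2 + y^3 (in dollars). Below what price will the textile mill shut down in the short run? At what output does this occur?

Short-run supply begins at min AVC. From VC = 41y - 12y^2 + y^3, AVC = 41 - 12y + y^2.
At the minimum of AVC, MC = AVC. MC = 41 - 24y + 3y^2; setting MC = AVC gives 2y^2 - 12y = 0, so y = 6. min AVC = 5.
For P < $5 the firm produces nothing.

$5 per unit, at y = 6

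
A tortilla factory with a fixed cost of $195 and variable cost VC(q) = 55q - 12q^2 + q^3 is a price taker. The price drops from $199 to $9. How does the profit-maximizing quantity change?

MC = 55 - 24q + 3q^2; the shutdown threshold is min AVC = $19 (at q = 6).
At P = $199 ≥ min AVC, set P = MC on the rising branch: q = 12.
At P = $9 < min AVC = $19, price no longer covers variable cost at any output, so the firm shuts down: q = 0.

Output falls from 12 to 0 (the firm shuts down)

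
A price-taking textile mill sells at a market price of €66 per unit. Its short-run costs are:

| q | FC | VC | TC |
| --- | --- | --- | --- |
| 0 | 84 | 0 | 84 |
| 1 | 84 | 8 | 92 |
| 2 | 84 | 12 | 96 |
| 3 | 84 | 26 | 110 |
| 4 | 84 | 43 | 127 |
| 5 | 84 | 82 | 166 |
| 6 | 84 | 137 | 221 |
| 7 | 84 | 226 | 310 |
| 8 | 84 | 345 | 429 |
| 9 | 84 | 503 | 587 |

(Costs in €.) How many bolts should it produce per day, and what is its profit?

q = 6; profit = €175

Profit at each row (π = 66q − TC): q=0: -84; q=1: -26; q=2: 36; q=3: 88; q=4: 137; q=5: 164; q=6: 175; q=7: 152; q=8: 99; q=9: 7.
Profit is maximized at q = 6. AVC there is 137/6 = €22.83 ≤ P, so producing beats shutting down (which would give -€84).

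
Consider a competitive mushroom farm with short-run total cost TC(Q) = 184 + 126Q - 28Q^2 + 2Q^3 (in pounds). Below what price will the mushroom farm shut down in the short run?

£28 per unit

The shutdown price is the minimum of AVC. VC = 126Q - 28Q^2 + 2Q^3, so AVC = 126 - 28Q + 2Q^2.
At the minimum of AVC, MC = AVC. MC = 126 - 56Q + 6Q^2; setting MC = AVC gives 4Q^2 - 28Q = 0, so Q = 7. min AVC = 28.
The firm shuts down for any P below £28.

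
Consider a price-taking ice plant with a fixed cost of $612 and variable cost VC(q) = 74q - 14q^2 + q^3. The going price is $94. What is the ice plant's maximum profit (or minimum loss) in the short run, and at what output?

Profit = -$12 at q = 10

AVC = 74 - 14q + q^2 has its minimum $25 at q = 7; price $94 clears that bar, so the firm operates.
With MC = 74 - 28q + 3q^2, P = MC on the upward-sloping part at q* = 10.
TR = 94·10 = 940. TC = 612 + 340 = 952. Profit = 940 − 952 = -$12.
Shutting down would mean losing the fixed cost of $612, so operating at a loss of $12 is better by $600.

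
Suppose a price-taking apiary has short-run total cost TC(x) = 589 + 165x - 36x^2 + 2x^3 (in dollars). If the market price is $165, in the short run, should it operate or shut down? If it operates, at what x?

Produce at x = 12

From TC, MC = TC'(x) = 165 - 72x + 6x^2 and AVC = VC/x = 165 - 36x + 2x^2.
AVC hits its minimum where MC = AVC, at x = 9, giving min AVC = 165 - 36·9 + 2·9^2 = $3.
P = $165 exceeds min AVC = $3, so the firm stays open.
Solving P = MC: -72x + 6x^2 = 0 ⇒ x = 0 or 12. On the upward-sloping branch, x* = 12.
Check: AVC at x = 12 is $21 ≤ P, so revenue covers variable cost.
Profit = P·x − TC = 165·12 − 841 = $1139.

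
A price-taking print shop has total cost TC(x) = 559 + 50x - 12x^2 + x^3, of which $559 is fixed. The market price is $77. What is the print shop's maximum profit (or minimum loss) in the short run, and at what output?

Profit = -$73 at x = 9

AVC = 50 - 12x + x^2; min AVC = $14 at x = 6. Since P = $77 ≥ min AVC, the firm produces.
MC = 50 - 24x + 3x^2. Setting P = MC and taking the root on the rising branch gives x* = 9.
TR = 77·9 = 693. TC = 559 + 207 = 766. Profit = 693 − 766 = -$73.
By producing, the firm covers all variable cost plus $486 of fixed cost; shutting down would lose the full $559.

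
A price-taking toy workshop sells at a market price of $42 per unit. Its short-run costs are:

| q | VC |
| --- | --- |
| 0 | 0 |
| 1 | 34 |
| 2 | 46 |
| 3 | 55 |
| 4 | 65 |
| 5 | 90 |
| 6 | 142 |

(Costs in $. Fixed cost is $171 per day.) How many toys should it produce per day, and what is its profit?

q = 5; profit = -$51

Tabulate TR − TC: q=0: -171; q=1: -163; q=2: -133; q=3: -100; q=4: -68; q=5: -51; q=6: -61.
Profit is maximized at q = 5. AVC there is 90/5 = $18 ≤ P, so producing beats shutting down (which would give -$171).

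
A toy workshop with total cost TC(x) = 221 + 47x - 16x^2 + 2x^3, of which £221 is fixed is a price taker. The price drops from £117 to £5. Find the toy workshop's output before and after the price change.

AVC = 47 - 16x + 2x^2, minimized at x = 4 where min AVC = £15. MC = 47 - 32x + 6x^2.
With P = £117 above the shutdown price, P = MC gives x = 7.
At P = £5 < min AVC = £15, price no longer covers variable cost at any output, so the firm shuts down: x = 0.

Output falls from 7 to 0 (the firm shuts down)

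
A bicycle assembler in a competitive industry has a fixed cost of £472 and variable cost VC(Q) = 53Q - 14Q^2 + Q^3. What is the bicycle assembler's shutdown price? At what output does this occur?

£4 per unit, at Q = 7

The shutdown price is the minimum of AVC. VC = 53Q - 14Q^2 + Q^3, so AVC = 53 - 14Q + Q^2.
At the minimum of AVC, MC = AVC. MC = 53 - 28Q + 3Q^2; setting MC = AVC gives 2Q^2 - 14Q = 0, so Q = 7. min AVC = 4.
The firm shuts down for any P below £4.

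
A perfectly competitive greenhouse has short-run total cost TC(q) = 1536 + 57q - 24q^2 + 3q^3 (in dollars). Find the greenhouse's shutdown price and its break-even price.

Shutdown price = $9; break-even price = $249

AVC = 57 - 24q + 3q^2; minimized at q = 4, giving min AVC = $9. That is the shutdown price.
ATC = 1536/q + 57 - 24q + 3q^2. Setting dATC/dq = −1536/q^2 − 24 + 6q = 0 gives q = 8 (since 6·8^3 − 24·8^2 = 1536).
min ATC = 1536/8 + 57 − 24·8 + 3·8^2 = $249. That is the break-even price.
For $9 ≤ P < $249 the firm produces at a loss; below $9 it shuts down.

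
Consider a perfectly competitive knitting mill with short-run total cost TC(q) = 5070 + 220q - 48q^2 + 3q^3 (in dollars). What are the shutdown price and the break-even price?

Shutdown price = $28; break-even price = $493

AVC = 220 - 48q + 3q^2; minimized at q = 8, giving min AVC = $28. That is the shutdown price.
ATC = 5070/q + 220 - 48q + 3q^2. Setting dATC/dq = −5070/q^2 − 48 + 6q = 0 gives q = 13 (since 6·13^3 − 48·13^2 = 5070).
min ATC = 5070/13 + 220 − 48·13 + 3·13^2 = $493. That is the break-even price.
For $28 ≤ P < $493 the firm produces at a loss; below $28 it shuts down.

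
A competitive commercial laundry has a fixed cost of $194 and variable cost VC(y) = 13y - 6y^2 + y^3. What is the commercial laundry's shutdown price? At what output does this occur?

$4 per unit, at y = 3

Short-run supply begins at min AVC. From VC = 13y - 6y^2 + y^3, AVC = 13 - 6y + y^2.
At the minimum of AVC, MC = AVC. MC = 13 - 12y + 3y^2; setting MC = AVC gives 2y^2 - 6y = 0, so y = 3. min AVC = 4.
The firm shuts down for any P below $4.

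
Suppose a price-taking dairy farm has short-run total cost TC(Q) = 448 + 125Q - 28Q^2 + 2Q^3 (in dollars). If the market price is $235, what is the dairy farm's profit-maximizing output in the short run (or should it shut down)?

Produce at Q = 11

From TC, MC = TC'(Q) = 125 - 56Q + 6Q^2 and AVC = VC/Q = 125 - 28Q + 2Q^2.
AVC is minimized where dAVC/dQ = -28 + 4Q = 0, at Q = 7; min AVC = 125 - 28·7 + 2·7^2 = $27.
Since P = $235 ≥ min AVC = $27, price covers variable cost and the firm should produce.
Set P = MC: 235 = 125 - 56Q + 6Q^2 → -110 - 56Q + 6Q^2 = 0. The roots are Q = -5/3 and Q = 11; the profit-maximizing output is on the rising part of MC, so Q* = 11.
Check: AVC at Q = 11 is $59 ≤ P, so revenue covers variable cost.
Profit = P·Q − TC = 235·11 − 1097 = $1488.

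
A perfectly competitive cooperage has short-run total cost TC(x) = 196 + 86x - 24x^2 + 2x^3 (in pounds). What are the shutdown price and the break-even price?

Shutdown price = min AVC. AVC = 86 - 24x + 2x^2, with vertex at x = 6 and minimum £14.
ATC = 196/x + 86 - 24x + 2x^2. Setting dATC/dx = −196/x^2 − 24 + 4x = 0 gives x = 7 (since 4·7^3 − 24·7^2 = 196).
min ATC = 196/7 + 86 − 24·7 + 2·7^2 = £44. That is the break-even price.
For £14 ≤ P < £44 the firm produces at a loss; below £14 it shuts down.

Shutdown price = £14; break-even price = £44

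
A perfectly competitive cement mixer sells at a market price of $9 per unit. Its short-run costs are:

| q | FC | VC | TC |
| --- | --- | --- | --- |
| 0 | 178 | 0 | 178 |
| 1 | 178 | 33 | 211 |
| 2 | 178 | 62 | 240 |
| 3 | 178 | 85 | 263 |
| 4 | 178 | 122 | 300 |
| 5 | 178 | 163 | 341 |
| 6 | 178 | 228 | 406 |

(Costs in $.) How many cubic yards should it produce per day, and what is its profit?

Profit at each row (π = 9q − TC): q=0: -178; q=1: -202; q=2: -222; q=3: -236; q=4: -264; q=5: -296; q=6: -352.
Profit is highest at q = 0. Equivalently, the lowest AVC in the table is 85/3 ≈ $28.33 at q = 3, and P = $9 falls below it — price never covers variable cost, so the firm shuts down and loses only its fixed cost.

q = 0 (shut down); profit = -$178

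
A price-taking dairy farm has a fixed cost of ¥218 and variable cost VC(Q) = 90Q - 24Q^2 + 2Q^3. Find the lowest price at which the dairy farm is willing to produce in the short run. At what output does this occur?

The shutdown price is the minimum of AVC. VC = 90Q - 24Q^2 + 2Q^3, so AVC = 90 - 24Q + 2Q^2.
At the minimum of AVC, MC = AVC. MC = 90 - 48Q + 6Q^2; setting MC = AVC gives 4Q^2 - 24Q = 0, so Q = 6. min AVC = 18.
For P < ¥18 the firm produces nothing.

¥18 per unit, at Q = 6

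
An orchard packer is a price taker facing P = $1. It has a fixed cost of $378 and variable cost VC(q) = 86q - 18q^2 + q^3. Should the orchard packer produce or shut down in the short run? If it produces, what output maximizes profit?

Variable cost is VC = 86q - 18q^2 + q^3, so AVC = VC/q = 86 - 18q + q^2 and MC = dTC/dq = 86 - 36q + 3q^2.
AVC hits its minimum where MC = AVC, at q = 9, giving min AVC = 86 - 18·9 + 9^2 = $5.
Since P = $1 < min AVC = $5, price fails to cover variable cost at any output.
The firm minimizes its loss by shutting down and losing only its fixed cost of $378.

Shut down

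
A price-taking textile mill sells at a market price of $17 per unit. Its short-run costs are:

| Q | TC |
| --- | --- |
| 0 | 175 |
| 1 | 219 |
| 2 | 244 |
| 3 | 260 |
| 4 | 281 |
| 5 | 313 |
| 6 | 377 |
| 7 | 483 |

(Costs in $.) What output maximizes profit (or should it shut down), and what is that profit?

Compute π = P·Q − TC at each output: Q=0: -175; Q=1: -202; Q=2: -210; Q=3: -209; Q=4: -213; Q=5: -228; Q=6: -275; Q=7: -364.
Profit is highest at Q = 0. Equivalently, the lowest AVC in the table is 106/4 ≈ $26.50 at Q = 4, and P = $17 falls below it — price never covers variable cost, so the firm shuts down and loses only its fixed cost.

Q = 0 (shut down); profit = -$175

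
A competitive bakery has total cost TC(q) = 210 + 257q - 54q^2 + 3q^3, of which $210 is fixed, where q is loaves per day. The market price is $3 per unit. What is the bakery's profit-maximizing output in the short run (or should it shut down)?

Shut down

From TC, MC = TC'(q) = 257 - 108q + 9q^2 and AVC = VC/q = 257 - 54q + 3q^2.
AVC is minimized where dAVC/dq = -54 + 6q = 0, at q = 9; min AVC = 257 - 54·9 + 3·9^2 = $14.
With P < min AVC ($3 < $14), every unit sold adds to the loss.
Best response: produce nothing and absorb the $210 fixed cost.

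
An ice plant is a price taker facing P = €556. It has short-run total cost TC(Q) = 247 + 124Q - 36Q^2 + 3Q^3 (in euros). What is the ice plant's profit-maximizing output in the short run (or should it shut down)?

Produce at Q = 12

From TC, MC = TC'(Q) = 124 - 72Q + 9Q^2 and AVC = VC/Q = 124 - 36Q + 3Q^2.
AVC is minimized where dAVC/dQ = -36 + 6Q = 0, at Q = 6; min AVC = 124 - 36·6 + 3·6^2 = €16.
P = €556 exceeds min AVC = €16, so the firm stays open.
Set P = MC: 556 = 124 - 72Q + 9Q^2 → -432 - 72Q + 9Q^2 = 0. The roots are Q = -4 and Q = 12; the profit-maximizing output is on the rising part of MC, so Q* = 12.
Check: AVC at Q = 12 is €124 ≤ P, so revenue covers variable cost.
Profit = P·Q − TC = 556·12 − 1735 = €4937.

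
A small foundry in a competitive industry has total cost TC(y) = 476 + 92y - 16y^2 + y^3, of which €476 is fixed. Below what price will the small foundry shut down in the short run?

€28 per unit

The firm shuts down when price falls below the minimum of average variable cost. AVC = VC/y = 92 - 16y + y^2.
At the minimum of AVC, MC = AVC. MC = 92 - 32y + 3y^2; setting MC = AVC gives 2y^2 - 16y = 0, so y = 8. min AVC = 28.
So the shutdown price is €28.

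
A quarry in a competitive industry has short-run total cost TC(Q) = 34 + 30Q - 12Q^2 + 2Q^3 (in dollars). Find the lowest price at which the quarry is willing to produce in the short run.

$12 per unit

The firm shuts down when price falls below the minimum of average variable cost. AVC = VC/Q = 30 - 12Q + 2Q^2.
dAVC/dQ = -12 + 4Q = 0 gives Q = 3. min AVC = 30 - 12·3 + 2·3^2 = 12.
The firm shuts down for any P below $12.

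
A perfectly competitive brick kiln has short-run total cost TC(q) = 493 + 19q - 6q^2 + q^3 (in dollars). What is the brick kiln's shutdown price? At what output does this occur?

$10 per unit, at q = 3

The shutdown price is the minimum of AVC. VC = 19q - 6q^2 + q^3, so AVC = 19 - 6q + q^2.
At the minimum of AVC, MC = AVC. MC = 19 - 12q + 3q^2; setting MC = AVC gives 2q^2 - 6q = 0, so q = 3. min AVC = 10.
The firm shuts down for any P below $10.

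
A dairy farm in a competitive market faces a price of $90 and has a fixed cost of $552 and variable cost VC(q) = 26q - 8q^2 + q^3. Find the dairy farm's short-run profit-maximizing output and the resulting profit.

Profit = -$40 at q = 8

AVC = 26 - 8q + q^2; min AVC = $10 at q = 4. Since P = $90 ≥ min AVC, the firm produces.
MC = 26 - 16q + 3q^2. Setting P = MC and taking the root on the rising branch gives q* = 8.
TR = 90·8 = 720. TC = 552 + 208 = 760. Profit = 720 − 760 = -$40.
That loss of $40 beats the $552 the firm would lose by shutting down; producing recovers $512 of fixed cost.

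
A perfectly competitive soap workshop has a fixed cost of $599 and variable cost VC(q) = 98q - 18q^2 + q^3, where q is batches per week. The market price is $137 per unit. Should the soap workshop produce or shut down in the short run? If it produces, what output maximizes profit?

Strip out fixed cost: VC = 98q - 18q^2 + q^3. Then AVC = 98 - 18q + q^2 and MC = 98 - 36q + 3q^2.
AVC is minimized where dAVC/dq = -18 + 2q = 0, at q = 9; min AVC = 98 - 18·9 + 9^2 = $17.
Since P = $137 ≥ min AVC = $17, price covers variable cost and the firm should produce.
Set P = MC: 137 = 98 - 36q + 3q^2 → -39 - 36q + 3q^2 = 0. The roots are q = -1 and q = 13; the profit-maximizing output is on the rising part of MC, so q* = 13.
Check: AVC at q = 13 is $33 ≤ P, so revenue covers variable cost.
Profit = P·q − TC = 137·13 − 1028 = $753.

Produce at q = 13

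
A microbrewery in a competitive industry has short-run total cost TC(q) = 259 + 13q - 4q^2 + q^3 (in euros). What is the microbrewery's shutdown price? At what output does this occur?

€9 per unit, at q = 2

The firm shuts down when price falls below the minimum of average variable cost. AVC = VC/q = 13 - 4q + q^2.
At the minimum of AVC, MC = AVC. MC = 13 - 8q + 3q^2; setting MC = AVC gives 2q^2 - 4q = 0, so q = 2. min AVC = 9.
So the shutdown price is €9.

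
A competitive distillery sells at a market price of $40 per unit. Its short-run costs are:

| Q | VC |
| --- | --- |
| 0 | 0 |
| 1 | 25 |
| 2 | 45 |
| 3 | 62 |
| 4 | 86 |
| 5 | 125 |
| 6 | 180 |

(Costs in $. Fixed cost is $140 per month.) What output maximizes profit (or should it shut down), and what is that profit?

Q = 5; profit = -$65

Compute π = P·Q − TC at each output: Q=0: -140; Q=1: -125; Q=2: -105; Q=3: -82; Q=4: -66; Q=5: -65; Q=6: -80.
Profit is maximized at Q = 5. AVC there is 125/5 = $25 ≤ P, so producing beats shutting down (which would give -$140).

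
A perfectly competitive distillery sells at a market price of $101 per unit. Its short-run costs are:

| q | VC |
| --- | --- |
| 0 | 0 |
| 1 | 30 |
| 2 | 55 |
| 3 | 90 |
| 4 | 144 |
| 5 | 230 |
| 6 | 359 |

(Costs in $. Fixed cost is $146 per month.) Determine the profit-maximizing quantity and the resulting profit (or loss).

Profit at each row (π = 101q − TC): q=0: -146; q=1: -75; q=2: 1; q=3: 67; q=4: 114; q=5: 129; q=6: 101.
Profit is maximized at q = 5. AVC there is 230/5 = $46 ≤ P, so producing beats shutting down (which would give -$146).

q = 5; profit = $129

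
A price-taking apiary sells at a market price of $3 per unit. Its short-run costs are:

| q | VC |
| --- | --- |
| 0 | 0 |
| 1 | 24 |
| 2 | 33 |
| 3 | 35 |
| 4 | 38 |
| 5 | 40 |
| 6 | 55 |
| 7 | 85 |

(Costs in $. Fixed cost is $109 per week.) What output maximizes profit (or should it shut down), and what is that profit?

Compute π = P·q − TC at each output: q=0: -109; q=1: -130; q=2: -136; q=3: -135; q=4: -135; q=5: -134; q=6: -146; q=7: -173.
Profit is highest at q = 0. Equivalently, the lowest AVC in the table is 40/5 ≈ $8 at q = 5, and P = $3 falls below it — price never covers variable cost, so the firm shuts down and loses only its fixed cost.

q = 0 (shut down); profit = -$109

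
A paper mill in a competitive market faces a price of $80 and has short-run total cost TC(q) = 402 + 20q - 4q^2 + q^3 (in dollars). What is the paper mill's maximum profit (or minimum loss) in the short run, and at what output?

AVC = 20 - 4q + q^2 has its minimum $16 at q = 2; price $80 clears that bar, so the firm operates.
MC = 20 - 8q + 3q^2. Setting P = MC and taking the root on the rising branch gives q* = 6.
TR = 80·6 = 480. TC = 402 + 192 = 594. Profit = 480 − 594 = -$114.
By producing, the firm covers all variable cost plus $288 of fixed cost; shutting down would lose the full $402.

Profit = -$114 at q = 6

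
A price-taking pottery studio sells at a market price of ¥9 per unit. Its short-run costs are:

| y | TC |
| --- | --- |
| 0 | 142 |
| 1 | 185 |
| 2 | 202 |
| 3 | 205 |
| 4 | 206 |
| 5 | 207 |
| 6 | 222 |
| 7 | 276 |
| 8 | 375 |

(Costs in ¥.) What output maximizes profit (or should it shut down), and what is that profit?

Compute π = P·y − TC at each output: y=0: -142; y=1: -176; y=2: -184; y=3: -178; y=4: -170; y=5: -162; y=6: -168; y=7: -213; y=8: -303.
Profit is highest at y = 0. Equivalently, the lowest AVC in the table is 65/5 ≈ ¥13 at y = 5, and P = ¥9 falls below it — price never covers variable cost, so the firm shuts down and loses only its fixed cost.

y = 0 (shut down); profit = -¥142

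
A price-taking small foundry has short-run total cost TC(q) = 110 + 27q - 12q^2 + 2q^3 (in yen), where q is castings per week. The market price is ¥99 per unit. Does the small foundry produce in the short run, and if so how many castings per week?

Variable cost is VC = 27q - 12q^2 + 2q^3, so AVC = VC/q = 27 - 12q + 2q^2 and MC = dTC/dq = 27 - 24q + 6q^2.
AVC hits its minimum where MC = AVC, at q = 3, giving min AVC = 27 - 12·3 + 2·3^2 = ¥9.
Because ¥99 ≥ ¥9, revenue can cover variable cost; the firm operates.
Solving P = MC: -72 - 24q + 6q^2 = 0 ⇒ q = -2 or 6. On the upward-sloping branch, q* = 6.
Check: AVC at q = 6 is ¥27 ≤ P, so revenue covers variable cost.
Profit = P·q − TC = 99·6 − 272 = ¥322.

Produce at q = 6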